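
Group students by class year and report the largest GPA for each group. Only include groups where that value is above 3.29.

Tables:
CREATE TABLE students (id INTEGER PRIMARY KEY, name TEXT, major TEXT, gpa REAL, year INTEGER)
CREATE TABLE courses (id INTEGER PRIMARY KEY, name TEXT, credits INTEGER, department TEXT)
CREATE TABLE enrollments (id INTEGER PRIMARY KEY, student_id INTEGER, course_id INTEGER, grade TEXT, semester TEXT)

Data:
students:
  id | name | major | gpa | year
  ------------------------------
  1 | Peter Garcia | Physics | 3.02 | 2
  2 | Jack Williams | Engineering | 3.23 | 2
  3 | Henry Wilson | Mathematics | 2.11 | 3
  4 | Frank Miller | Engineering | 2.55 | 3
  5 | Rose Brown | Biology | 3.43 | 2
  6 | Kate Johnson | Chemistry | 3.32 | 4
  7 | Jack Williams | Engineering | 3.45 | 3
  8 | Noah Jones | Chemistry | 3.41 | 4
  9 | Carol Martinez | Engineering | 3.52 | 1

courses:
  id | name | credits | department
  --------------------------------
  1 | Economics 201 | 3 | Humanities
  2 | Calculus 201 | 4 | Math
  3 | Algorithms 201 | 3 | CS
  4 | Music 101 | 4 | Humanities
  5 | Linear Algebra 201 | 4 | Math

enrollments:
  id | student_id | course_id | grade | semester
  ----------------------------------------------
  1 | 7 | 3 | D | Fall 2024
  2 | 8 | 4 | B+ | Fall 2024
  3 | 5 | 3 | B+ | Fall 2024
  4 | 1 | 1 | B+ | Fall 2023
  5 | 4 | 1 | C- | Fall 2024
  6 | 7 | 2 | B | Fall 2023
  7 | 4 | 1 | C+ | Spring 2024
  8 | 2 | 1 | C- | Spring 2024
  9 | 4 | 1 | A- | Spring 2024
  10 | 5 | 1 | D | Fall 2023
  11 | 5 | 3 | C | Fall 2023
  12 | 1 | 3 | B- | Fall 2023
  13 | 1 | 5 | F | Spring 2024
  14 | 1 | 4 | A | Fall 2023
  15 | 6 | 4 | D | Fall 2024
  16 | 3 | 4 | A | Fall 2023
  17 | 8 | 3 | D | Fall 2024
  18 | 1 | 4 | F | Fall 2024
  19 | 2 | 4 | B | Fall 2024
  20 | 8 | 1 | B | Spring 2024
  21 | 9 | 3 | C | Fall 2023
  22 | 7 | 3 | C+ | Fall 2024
SELECT year, MAX(gpa) AS max_gpa FROM students GROUP BY year HAVING MAX(gpa) > 3.29

Execution result:
year | max_gpa
1 | 3.52
2 | 3.43
3 | 3.45
4 | 3.41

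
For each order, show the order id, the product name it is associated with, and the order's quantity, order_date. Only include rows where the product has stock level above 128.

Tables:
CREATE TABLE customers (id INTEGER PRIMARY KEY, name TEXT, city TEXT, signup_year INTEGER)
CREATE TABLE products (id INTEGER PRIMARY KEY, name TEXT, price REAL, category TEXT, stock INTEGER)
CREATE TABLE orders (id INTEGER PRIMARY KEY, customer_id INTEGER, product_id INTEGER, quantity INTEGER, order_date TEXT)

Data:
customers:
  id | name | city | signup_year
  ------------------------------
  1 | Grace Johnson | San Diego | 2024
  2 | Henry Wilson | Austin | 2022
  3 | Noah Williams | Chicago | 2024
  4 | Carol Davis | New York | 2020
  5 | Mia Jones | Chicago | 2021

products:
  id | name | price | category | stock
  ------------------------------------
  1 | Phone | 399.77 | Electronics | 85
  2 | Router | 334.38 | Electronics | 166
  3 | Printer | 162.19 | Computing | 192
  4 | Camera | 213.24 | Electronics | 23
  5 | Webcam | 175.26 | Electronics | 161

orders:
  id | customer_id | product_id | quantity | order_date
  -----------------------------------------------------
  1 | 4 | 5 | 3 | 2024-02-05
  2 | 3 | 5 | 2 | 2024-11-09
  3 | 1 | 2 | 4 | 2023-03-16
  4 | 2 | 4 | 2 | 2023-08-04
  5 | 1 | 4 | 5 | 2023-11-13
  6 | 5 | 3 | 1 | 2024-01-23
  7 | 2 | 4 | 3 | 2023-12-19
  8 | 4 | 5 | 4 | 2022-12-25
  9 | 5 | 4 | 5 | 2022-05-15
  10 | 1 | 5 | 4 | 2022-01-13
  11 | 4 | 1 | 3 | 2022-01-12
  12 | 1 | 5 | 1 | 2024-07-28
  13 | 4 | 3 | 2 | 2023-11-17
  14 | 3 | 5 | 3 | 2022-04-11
SELECT c.id, p.name AS product, c.quantity, c.order_date FROM orders c JOIN products p ON c.product_id = p.id WHERE p.stock > 128

Execution result:
id | product | quantity | order_date
1 | Webcam | 3 | 2024-02-05
2 | Webcam | 2 | 2024-11-09
3 | Router | 4 | 2023-03-16
6 | Printer | 1 | 2024-01-23
8 | Webcam | 4 | 2022-12-25
10 | Webcam | 4 | 2022-01-13
12 | Webcam | 1 | 2024-07-28
13 | Printer | 2 | 2023-11-17
14 | Webcam | 3 | 2022-04-11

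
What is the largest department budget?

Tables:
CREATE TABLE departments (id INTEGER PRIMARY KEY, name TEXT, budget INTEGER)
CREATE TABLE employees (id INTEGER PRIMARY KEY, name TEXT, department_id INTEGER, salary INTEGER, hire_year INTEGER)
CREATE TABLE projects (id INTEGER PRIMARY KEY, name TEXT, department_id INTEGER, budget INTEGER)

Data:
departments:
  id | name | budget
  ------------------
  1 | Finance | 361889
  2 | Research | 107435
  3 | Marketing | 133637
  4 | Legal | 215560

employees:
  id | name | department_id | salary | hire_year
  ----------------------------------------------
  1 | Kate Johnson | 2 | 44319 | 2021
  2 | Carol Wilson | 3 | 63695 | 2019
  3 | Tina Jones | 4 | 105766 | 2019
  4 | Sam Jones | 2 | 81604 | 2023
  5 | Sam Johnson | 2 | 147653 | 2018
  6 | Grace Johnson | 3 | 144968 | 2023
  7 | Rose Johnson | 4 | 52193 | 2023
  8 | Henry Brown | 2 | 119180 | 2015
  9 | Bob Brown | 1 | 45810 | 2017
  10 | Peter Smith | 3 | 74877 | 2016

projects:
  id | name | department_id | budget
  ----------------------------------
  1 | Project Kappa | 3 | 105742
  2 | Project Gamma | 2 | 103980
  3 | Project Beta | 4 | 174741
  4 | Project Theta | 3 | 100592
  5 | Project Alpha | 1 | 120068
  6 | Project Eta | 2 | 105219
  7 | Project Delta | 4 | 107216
SELECT MAX(budget) FROM departments

Execution result:
361889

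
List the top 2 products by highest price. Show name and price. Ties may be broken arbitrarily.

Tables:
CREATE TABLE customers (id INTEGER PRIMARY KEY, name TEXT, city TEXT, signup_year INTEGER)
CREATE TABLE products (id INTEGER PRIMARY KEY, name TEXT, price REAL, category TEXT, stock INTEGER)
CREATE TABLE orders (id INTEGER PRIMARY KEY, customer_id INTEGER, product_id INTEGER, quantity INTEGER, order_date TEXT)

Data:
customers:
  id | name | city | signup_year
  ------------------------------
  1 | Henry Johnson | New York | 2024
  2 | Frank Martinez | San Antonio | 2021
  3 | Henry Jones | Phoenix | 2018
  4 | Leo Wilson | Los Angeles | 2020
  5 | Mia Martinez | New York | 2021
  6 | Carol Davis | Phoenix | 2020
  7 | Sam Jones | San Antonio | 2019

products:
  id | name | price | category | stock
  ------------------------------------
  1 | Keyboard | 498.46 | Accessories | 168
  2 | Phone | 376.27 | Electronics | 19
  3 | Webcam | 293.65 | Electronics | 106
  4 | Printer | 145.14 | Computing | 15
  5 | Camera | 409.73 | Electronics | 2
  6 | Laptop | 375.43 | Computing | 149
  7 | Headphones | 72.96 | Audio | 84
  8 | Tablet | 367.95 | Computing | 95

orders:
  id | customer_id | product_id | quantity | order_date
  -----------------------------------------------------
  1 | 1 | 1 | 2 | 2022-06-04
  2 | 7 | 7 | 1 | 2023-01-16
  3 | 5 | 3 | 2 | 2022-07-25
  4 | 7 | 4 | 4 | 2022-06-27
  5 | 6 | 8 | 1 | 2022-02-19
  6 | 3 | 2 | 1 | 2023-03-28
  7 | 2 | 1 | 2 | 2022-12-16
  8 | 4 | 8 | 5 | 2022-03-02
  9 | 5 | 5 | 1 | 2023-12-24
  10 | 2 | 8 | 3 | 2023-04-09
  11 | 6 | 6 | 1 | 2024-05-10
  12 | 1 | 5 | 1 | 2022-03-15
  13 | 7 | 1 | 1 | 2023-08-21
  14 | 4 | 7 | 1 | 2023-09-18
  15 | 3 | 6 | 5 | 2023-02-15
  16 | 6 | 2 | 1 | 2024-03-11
SELECT name, price FROM products ORDER BY price DESC LIMIT 2

Execution result:
name | price
Keyboard | 498.46
Camera | 409.73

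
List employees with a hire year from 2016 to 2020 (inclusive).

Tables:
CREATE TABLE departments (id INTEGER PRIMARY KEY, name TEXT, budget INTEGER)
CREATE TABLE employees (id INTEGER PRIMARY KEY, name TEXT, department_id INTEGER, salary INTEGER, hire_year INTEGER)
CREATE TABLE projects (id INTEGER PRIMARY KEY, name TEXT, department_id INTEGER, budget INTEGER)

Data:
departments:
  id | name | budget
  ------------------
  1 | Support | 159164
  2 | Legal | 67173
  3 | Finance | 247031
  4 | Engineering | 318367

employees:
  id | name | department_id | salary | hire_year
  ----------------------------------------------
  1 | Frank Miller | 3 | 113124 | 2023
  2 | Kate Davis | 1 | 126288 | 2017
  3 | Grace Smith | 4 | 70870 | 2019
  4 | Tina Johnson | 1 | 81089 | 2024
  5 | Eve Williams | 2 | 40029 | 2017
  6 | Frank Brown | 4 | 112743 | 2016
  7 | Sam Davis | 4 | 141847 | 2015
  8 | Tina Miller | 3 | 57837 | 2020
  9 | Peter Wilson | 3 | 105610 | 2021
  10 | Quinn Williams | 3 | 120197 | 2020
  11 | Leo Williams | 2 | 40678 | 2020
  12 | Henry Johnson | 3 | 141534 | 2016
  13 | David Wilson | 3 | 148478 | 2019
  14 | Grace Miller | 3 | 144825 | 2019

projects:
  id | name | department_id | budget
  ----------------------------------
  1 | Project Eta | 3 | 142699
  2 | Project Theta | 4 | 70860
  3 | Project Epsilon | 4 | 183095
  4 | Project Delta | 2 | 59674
SELECT name, hire_year FROM employees WHERE hire_year BETWEEN 2016 AND 2020

Execution result:
name | hire_year
Kate Davis | 2017
Grace Smith | 2019
Eve Williams | 2017
Frank Brown | 2016
Tina Miller | 2020
Quinn Williams | 2020
Leo Williams | 2020
Henry Johnson | 2016
David Wilson | 2019
Grace Miller | 2019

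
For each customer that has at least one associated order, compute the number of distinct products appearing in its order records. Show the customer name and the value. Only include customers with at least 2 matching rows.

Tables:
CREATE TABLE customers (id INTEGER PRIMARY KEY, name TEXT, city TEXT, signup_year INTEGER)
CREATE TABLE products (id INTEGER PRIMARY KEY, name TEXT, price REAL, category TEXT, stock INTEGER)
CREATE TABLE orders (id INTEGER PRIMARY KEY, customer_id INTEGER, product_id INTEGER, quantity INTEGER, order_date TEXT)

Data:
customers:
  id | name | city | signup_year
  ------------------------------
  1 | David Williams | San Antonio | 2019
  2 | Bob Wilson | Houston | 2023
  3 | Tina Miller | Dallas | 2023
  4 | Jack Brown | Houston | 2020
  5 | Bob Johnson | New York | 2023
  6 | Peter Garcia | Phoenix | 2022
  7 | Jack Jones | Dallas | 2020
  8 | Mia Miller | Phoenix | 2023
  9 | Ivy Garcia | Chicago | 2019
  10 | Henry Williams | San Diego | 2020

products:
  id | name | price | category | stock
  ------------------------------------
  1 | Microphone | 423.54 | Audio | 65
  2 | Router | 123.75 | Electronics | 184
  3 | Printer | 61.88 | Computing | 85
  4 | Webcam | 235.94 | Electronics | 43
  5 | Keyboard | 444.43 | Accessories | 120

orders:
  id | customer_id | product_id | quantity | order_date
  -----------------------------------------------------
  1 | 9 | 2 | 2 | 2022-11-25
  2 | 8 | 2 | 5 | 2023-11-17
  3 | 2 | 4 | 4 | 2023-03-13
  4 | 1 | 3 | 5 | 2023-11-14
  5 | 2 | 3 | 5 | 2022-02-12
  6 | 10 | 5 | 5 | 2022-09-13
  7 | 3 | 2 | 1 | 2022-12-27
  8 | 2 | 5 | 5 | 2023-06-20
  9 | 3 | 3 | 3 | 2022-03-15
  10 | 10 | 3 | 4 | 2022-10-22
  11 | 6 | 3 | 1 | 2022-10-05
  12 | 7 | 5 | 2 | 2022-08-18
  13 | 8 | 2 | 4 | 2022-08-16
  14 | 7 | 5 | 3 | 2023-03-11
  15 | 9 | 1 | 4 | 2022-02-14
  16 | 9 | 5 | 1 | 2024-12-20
SELECT p.name, COUNT(DISTINCT c.product_id) AS distinct_product_count FROM orders c JOIN customers p ON c.customer_id = p.id GROUP BY p.id, p.name HAVING COUNT(*) >= 2

Execution result:
name | distinct_product_count
Bob Wilson | 3
Tina Miller | 2
Jack Jones | 1
Mia Miller | 1
Ivy Garcia | 3
Henry Williams | 2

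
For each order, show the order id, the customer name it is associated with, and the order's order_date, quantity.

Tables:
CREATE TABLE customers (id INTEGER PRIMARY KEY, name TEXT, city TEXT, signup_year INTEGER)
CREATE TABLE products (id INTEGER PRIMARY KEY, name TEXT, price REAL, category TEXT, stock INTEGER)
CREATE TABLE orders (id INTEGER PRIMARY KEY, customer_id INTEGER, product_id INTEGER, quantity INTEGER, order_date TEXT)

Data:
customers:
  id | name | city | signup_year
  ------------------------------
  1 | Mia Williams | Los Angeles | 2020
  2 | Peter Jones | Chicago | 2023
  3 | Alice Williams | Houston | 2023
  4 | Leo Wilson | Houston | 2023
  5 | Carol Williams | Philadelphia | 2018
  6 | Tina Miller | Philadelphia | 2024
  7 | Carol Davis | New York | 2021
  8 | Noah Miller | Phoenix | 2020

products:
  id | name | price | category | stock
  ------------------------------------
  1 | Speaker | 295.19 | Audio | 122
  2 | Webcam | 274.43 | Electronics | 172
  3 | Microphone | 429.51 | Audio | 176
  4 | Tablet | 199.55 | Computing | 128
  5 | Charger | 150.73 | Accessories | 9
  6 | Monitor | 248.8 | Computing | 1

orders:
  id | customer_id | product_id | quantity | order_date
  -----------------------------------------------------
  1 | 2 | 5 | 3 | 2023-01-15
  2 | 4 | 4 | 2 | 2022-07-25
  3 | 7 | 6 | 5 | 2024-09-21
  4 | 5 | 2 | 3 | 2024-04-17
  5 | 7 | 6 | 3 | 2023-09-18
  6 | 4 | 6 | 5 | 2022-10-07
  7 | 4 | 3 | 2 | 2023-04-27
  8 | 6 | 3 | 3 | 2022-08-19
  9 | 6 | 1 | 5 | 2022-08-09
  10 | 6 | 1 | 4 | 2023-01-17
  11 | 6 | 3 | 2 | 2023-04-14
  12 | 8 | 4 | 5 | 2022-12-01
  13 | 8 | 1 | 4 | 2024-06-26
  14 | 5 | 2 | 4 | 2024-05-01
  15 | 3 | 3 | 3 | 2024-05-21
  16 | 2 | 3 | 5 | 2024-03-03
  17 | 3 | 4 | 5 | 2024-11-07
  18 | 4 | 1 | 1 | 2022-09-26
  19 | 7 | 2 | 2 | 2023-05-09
SELECT c.id, p.name AS customer, c.order_date, c.quantity FROM orders c JOIN customers p ON c.customer_id = p.id

Execution result:
id | customer | order_date | quantity
1 | Peter Jones | 2023-01-15 | 3
2 | Leo Wilson | 2022-07-25 | 2
3 | Carol Davis | 2024-09-21 | 5
4 | Carol Williams | 2024-04-17 | 3
5 | Carol Davis | 2023-09-18 | 3
6 | Leo Wilson | 2022-10-07 | 5
7 | Leo Wilson | 2023-04-27 | 2
8 | Tina Miller | 2022-08-19 | 3
9 | Tina Miller | 2022-08-09 | 5
10 | Tina Miller | 2023-01-17 | 4
11 | Tina Miller | 2023-04-14 | 2
12 | Noah Miller | 2022-12-01 | 5
13 | Noah Miller | 2024-06-26 | 4
14 | Carol Williams | 2024-05-01 | 4
15 | Alice Williams | 2024-05-21 | 3
16 | Peter Jones | 2024-03-03 | 5
17 | Alice Williams | 2024-11-07 | 5
18 | Leo Wilson | 2022-09-26 | 1
19 | Carol Davis | 2023-05-09 | 2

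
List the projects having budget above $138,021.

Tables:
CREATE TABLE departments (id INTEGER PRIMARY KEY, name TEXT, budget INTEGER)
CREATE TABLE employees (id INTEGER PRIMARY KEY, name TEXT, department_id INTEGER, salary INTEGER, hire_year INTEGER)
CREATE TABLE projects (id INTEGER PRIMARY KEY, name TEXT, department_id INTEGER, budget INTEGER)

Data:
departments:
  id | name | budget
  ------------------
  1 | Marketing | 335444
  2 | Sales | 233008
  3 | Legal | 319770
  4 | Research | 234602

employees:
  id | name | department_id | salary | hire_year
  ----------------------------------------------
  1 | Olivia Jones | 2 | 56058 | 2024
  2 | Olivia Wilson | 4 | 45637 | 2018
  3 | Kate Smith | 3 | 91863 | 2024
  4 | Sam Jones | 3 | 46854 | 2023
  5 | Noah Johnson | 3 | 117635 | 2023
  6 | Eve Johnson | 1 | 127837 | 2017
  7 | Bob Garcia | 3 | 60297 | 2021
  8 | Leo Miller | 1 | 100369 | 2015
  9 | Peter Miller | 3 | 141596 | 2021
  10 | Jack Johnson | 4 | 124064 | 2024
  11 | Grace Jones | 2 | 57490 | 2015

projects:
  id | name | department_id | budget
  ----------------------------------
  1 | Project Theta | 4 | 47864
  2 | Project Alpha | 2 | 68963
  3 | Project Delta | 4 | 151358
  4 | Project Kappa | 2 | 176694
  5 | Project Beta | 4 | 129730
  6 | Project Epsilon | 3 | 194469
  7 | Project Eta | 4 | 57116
SELECT name, budget FROM projects WHERE budget > 138021

Execution result:
name | budget
Project Delta | 151358
Project Kappa | 176694
Project Epsilon | 194469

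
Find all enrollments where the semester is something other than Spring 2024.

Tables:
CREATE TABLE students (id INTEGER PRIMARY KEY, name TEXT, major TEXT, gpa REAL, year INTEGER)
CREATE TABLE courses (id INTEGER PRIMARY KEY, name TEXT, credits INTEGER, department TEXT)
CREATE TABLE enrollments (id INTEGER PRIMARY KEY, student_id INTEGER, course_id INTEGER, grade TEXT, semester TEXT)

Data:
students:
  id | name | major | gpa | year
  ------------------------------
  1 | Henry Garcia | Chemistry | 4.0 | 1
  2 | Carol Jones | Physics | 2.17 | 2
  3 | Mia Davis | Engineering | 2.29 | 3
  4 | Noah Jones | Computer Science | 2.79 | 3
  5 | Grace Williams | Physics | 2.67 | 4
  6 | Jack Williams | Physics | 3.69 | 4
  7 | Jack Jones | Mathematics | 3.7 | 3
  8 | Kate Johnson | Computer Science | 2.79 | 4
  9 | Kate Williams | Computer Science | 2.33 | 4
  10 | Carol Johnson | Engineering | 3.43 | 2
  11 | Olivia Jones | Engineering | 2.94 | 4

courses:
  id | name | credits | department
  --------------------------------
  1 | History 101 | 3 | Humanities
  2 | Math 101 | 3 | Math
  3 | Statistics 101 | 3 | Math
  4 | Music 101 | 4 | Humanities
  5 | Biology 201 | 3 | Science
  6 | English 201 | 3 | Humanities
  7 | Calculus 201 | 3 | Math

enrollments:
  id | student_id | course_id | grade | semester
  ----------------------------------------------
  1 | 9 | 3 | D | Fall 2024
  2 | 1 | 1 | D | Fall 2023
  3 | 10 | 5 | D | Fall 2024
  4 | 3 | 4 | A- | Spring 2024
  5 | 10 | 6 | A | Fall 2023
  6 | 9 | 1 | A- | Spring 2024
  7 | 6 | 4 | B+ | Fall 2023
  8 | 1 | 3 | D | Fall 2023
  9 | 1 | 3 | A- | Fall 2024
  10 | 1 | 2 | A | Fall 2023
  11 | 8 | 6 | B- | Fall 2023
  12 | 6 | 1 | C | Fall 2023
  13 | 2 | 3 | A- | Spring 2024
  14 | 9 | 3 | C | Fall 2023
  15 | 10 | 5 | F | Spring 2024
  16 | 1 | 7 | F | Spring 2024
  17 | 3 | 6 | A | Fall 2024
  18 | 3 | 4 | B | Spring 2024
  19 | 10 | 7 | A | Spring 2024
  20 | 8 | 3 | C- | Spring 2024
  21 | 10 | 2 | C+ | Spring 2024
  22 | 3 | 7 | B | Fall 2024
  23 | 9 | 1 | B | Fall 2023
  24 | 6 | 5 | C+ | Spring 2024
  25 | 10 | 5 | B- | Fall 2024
SELECT id, semester FROM enrollments WHERE semester <> 'Spring 2024'

Execution result:
id | semester
1 | Fall 2024
2 | Fall 2023
3 | Fall 2024
5 | Fall 2023
7 | Fall 2023
8 | Fall 2023
9 | Fall 2024
10 | Fall 2023
11 | Fall 2023
12 | Fall 2023
14 | Fall 2023
17 | Fall 2024
22 | Fall 2024
23 | Fall 2023
25 | Fall 2024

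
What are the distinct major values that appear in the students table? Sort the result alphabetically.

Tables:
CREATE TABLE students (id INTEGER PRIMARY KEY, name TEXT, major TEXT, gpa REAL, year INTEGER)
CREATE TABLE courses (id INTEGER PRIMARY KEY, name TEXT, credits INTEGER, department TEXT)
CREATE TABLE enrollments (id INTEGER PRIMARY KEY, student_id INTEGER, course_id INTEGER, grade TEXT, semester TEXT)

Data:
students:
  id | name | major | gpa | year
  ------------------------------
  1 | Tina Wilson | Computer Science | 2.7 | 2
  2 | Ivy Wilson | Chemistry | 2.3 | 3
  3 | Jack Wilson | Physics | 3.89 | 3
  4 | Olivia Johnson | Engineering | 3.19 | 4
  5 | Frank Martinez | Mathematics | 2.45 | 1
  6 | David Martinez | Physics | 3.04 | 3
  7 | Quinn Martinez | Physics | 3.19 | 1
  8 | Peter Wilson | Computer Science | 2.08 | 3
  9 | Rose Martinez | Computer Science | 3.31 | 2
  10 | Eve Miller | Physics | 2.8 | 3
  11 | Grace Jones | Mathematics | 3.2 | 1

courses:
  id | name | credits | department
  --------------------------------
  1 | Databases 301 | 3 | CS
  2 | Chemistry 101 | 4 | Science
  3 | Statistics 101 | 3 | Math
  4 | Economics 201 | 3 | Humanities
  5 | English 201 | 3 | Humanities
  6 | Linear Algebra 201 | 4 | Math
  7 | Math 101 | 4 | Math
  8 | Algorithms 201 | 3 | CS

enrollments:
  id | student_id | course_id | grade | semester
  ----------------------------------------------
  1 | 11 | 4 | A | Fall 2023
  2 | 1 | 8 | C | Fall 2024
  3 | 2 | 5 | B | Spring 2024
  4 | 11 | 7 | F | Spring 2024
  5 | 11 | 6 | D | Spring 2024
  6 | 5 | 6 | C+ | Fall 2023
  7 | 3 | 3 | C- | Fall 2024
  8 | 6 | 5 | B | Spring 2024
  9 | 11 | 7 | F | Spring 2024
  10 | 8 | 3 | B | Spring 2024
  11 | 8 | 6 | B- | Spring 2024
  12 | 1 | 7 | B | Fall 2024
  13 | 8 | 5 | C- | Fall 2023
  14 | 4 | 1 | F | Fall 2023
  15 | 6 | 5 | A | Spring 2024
SELECT DISTINCT major FROM students ORDER BY major

Execution result:
major
Chemistry
Computer Science
Engineering
Mathematics
Physics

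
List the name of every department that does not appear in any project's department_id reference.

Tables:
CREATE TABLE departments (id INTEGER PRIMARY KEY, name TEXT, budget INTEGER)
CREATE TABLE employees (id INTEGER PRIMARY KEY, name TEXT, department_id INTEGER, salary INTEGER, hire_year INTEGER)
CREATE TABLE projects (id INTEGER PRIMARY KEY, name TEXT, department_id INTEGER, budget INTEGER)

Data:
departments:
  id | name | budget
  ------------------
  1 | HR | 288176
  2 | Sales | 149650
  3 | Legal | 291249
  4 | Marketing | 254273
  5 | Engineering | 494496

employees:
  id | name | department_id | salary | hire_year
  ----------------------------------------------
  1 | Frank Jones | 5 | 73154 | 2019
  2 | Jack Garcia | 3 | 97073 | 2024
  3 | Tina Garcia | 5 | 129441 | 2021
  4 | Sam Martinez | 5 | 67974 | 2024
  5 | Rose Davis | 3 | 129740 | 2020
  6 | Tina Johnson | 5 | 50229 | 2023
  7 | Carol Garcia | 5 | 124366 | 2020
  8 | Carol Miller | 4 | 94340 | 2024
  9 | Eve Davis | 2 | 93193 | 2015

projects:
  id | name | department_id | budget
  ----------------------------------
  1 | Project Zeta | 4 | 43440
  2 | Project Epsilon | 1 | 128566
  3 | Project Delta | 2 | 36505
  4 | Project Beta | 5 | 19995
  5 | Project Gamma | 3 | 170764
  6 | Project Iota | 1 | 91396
SELECT p.name FROM departments p LEFT JOIN projects c ON c.department_id = p.id WHERE c.id IS NULL

Execution result:
(no rows)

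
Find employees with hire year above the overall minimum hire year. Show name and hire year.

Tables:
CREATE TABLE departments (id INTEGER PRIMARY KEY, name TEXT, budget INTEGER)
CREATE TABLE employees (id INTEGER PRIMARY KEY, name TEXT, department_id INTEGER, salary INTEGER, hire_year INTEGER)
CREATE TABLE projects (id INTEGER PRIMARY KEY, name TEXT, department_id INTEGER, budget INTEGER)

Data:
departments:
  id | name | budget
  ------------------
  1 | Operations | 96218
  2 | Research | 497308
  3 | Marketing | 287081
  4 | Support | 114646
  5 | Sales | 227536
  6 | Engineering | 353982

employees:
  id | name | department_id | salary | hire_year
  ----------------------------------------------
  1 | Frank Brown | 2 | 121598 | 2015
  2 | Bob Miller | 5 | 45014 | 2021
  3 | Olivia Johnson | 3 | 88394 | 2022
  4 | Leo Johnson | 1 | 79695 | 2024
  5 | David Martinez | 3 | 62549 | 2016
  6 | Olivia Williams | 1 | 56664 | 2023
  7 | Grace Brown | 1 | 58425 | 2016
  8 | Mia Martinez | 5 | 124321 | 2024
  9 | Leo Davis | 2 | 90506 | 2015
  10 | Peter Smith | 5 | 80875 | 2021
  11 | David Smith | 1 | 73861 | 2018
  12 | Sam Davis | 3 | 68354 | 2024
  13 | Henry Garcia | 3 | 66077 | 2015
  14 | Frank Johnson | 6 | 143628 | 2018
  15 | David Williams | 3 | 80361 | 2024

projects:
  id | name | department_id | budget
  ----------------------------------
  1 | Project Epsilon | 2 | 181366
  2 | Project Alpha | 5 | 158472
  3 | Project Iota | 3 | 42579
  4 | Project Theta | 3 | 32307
SELECT name, hire_year FROM employees WHERE hire_year > (SELECT MIN(hire_year) FROM employees)

Execution result:
name | hire_year
Bob Miller | 2021
Olivia Johnson | 2022
Leo Johnson | 2024
David Martinez | 2016
Olivia Williams | 2023
Grace Brown | 2016
Mia Martinez | 2024
Peter Smith | 2021
David Smith | 2018
Sam Davis | 2024
Frank Johnson | 2018
David Williams | 2024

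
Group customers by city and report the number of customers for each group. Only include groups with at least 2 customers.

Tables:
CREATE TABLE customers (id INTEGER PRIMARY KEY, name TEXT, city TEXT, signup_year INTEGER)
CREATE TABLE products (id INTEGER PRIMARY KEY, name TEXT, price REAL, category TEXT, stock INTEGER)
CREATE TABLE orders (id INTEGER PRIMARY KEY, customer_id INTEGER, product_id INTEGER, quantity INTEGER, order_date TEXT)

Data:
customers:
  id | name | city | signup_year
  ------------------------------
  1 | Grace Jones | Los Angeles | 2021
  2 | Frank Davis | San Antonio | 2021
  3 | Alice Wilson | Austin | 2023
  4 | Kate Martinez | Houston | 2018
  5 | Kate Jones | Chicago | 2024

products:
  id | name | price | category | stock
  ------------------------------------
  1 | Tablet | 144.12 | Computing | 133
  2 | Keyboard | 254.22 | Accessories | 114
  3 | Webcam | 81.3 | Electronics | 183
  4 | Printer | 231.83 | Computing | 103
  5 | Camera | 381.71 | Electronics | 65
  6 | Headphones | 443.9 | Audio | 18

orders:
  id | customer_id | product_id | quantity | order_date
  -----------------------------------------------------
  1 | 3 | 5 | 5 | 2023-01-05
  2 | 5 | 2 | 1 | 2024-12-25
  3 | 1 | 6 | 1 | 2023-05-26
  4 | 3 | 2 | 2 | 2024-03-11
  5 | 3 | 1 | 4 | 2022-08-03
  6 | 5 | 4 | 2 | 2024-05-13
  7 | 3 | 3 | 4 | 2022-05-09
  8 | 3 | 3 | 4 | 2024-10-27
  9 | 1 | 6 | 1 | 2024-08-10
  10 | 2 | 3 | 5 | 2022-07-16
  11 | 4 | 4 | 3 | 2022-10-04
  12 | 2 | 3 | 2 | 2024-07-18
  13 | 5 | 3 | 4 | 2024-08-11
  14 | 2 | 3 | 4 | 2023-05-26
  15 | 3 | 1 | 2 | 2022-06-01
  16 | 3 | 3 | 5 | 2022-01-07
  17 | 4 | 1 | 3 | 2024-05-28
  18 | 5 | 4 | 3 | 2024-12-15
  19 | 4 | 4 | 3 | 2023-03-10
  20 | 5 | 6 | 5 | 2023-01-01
SELECT city, COUNT(*) AS n FROM customers GROUP BY city HAVING COUNT(*) >= 2

Execution result:
(no rows)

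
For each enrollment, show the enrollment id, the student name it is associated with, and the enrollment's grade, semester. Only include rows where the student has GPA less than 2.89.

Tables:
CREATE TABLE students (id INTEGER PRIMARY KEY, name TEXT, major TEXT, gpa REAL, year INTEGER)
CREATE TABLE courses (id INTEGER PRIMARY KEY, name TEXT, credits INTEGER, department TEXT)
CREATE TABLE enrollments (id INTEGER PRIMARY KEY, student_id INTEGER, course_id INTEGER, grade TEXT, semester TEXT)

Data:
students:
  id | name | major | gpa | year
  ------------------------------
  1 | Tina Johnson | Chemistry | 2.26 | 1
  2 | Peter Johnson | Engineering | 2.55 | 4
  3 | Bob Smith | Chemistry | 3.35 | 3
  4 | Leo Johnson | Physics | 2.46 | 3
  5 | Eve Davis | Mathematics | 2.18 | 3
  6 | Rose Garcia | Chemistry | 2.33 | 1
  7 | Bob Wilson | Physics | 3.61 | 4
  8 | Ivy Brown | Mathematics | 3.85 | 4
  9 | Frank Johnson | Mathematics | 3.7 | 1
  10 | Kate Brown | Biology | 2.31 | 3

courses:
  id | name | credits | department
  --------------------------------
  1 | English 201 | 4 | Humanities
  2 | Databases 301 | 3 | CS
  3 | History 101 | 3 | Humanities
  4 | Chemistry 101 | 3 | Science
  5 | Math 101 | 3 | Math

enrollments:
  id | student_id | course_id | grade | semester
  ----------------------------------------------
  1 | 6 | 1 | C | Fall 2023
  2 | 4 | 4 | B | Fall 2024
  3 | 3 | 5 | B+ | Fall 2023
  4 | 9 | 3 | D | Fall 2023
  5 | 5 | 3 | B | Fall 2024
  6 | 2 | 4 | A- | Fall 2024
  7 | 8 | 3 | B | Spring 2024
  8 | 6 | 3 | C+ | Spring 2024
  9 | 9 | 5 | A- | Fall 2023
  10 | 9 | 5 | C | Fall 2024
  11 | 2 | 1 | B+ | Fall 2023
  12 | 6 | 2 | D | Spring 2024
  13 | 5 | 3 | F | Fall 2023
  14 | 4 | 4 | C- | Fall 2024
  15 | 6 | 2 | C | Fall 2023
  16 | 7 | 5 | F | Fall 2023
SELECT c.id, p.name AS student, c.grade, c.semester FROM enrollments c JOIN students p ON c.student_id = p.id WHERE p.gpa < 2.89

Execution result:
id | student | grade | semester
1 | Rose Garcia | C | Fall 2023
2 | Leo Johnson | B | Fall 2024
5 | Eve Davis | B | Fall 2024
6 | Peter Johnson | A- | Fall 2024
8 | Rose Garcia | C+ | Spring 2024
11 | Peter Johnson | B+ | Fall 2023
12 | Rose Garcia | D | Spring 2024
13 | Eve Davis | F | Fall 2023
14 | Leo Johnson | C- | Fall 2024
15 | Rose Garcia | C | Fall 2023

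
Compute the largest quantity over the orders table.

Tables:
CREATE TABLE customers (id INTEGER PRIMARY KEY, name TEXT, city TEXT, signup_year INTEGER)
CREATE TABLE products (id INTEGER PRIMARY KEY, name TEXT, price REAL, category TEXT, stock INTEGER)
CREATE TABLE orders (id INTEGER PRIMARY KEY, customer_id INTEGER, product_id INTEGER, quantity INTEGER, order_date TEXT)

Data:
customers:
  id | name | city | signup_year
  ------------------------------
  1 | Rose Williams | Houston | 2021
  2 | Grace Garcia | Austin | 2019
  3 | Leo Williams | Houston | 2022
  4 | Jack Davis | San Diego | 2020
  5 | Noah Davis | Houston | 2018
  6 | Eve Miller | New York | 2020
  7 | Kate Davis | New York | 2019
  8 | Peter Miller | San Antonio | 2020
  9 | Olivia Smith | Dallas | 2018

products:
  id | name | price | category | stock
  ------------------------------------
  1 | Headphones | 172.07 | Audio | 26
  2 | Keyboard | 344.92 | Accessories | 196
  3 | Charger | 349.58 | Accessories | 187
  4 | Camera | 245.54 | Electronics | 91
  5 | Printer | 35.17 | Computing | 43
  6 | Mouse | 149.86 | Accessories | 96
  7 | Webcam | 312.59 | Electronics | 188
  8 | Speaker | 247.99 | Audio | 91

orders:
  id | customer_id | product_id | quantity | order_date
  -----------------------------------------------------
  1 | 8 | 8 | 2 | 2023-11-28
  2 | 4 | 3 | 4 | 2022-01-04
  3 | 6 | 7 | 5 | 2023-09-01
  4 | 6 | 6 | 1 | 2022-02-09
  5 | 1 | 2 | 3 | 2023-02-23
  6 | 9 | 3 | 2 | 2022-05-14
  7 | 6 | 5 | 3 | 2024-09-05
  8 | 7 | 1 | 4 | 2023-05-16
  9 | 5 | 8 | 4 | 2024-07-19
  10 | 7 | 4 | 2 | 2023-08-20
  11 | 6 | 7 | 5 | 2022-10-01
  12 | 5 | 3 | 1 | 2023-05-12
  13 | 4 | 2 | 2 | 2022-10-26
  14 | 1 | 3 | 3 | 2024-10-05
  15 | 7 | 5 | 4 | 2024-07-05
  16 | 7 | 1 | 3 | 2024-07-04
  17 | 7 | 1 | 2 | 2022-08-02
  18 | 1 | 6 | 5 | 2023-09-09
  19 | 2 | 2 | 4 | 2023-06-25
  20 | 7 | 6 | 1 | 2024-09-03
SELECT MAX(quantity) FROM orders

Execution result:
5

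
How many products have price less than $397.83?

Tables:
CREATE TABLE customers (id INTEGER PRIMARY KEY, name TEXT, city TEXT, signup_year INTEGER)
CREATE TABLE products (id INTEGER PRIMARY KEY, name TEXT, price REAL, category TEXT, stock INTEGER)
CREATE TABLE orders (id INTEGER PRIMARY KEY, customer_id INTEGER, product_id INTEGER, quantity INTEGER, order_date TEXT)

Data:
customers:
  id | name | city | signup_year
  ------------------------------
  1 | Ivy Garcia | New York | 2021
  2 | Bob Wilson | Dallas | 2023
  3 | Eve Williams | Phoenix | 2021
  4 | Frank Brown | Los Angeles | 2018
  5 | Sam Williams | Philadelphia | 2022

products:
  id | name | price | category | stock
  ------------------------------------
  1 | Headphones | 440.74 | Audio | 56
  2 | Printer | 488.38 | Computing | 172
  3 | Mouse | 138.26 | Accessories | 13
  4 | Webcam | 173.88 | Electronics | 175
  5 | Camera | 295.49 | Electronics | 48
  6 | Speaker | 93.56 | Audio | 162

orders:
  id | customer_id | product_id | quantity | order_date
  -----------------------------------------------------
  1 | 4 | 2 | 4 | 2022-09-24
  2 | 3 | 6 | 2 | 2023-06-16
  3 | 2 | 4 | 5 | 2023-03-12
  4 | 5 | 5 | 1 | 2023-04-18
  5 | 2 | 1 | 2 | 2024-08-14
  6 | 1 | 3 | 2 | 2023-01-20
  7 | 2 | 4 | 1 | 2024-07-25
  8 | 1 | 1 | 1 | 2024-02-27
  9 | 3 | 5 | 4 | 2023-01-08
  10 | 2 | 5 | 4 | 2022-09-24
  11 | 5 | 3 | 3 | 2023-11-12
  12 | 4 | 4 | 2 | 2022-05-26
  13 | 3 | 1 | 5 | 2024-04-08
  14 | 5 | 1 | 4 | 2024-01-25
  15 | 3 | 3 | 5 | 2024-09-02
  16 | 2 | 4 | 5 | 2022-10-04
SELECT COUNT(*) FROM products WHERE price < 397.83

Execution result:
4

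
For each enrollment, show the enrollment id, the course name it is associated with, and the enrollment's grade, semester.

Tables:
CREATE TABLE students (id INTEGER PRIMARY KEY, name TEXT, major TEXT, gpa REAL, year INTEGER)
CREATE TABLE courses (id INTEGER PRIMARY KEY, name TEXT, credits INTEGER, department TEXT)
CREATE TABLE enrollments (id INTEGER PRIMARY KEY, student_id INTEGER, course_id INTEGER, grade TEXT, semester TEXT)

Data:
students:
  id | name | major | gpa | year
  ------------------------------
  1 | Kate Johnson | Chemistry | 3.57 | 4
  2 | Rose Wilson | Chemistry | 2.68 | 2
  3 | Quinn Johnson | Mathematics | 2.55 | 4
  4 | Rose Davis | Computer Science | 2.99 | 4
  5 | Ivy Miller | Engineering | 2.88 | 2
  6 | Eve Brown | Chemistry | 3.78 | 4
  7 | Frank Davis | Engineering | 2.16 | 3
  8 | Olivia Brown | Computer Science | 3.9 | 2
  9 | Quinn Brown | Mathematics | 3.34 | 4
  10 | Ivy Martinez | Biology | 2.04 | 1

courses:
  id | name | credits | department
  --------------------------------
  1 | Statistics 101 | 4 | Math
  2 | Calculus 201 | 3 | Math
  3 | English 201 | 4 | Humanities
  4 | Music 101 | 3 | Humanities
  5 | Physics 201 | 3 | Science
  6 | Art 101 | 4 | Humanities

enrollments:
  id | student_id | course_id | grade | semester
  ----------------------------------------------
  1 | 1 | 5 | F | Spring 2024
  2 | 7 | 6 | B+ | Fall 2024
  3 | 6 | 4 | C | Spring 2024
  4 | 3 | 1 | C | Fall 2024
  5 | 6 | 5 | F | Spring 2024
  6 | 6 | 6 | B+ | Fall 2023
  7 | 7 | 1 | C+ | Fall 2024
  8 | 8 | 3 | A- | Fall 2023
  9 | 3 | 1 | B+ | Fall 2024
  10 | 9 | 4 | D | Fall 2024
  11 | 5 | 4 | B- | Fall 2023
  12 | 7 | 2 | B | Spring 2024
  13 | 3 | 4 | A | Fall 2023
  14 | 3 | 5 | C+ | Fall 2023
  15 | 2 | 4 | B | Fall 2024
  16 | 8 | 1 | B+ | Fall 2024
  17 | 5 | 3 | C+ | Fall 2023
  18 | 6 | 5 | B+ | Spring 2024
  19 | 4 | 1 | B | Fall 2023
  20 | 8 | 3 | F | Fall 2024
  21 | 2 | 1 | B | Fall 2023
SELECT c.id, p.name AS course, c.grade, c.semester FROM enrollments c JOIN courses p ON c.course_id = p.id

Execution result:
id | course | grade | semester
1 | Physics 201 | F | Spring 2024
2 | Art 101 | B+ | Fall 2024
3 | Music 101 | C | Spring 2024
4 | Statistics 101 | C | Fall 2024
5 | Physics 201 | F | Spring 2024
6 | Art 101 | B+ | Fall 2023
7 | Statistics 101 | C+ | Fall 2024
8 | English 201 | A- | Fall 2023
9 | Statistics 101 | B+ | Fall 2024
10 | Music 101 | D | Fall 2024
11 | Music 101 | B- | Fall 2023
12 | Calculus 201 | B | Spring 2024
13 | Music 101 | A | Fall 2023
14 | Physics 201 | C+ | Fall 2023
15 | Music 101 | B | Fall 2024
16 | Statistics 101 | B+ | Fall 2024
17 | English 201 | C+ | Fall 2023
18 | Physics 201 | B+ | Spring 2024
19 | Statistics 101 | B | Fall 2023
20 | English 201 | F | Fall 2024
21 | Statistics 101 | B | Fall 2023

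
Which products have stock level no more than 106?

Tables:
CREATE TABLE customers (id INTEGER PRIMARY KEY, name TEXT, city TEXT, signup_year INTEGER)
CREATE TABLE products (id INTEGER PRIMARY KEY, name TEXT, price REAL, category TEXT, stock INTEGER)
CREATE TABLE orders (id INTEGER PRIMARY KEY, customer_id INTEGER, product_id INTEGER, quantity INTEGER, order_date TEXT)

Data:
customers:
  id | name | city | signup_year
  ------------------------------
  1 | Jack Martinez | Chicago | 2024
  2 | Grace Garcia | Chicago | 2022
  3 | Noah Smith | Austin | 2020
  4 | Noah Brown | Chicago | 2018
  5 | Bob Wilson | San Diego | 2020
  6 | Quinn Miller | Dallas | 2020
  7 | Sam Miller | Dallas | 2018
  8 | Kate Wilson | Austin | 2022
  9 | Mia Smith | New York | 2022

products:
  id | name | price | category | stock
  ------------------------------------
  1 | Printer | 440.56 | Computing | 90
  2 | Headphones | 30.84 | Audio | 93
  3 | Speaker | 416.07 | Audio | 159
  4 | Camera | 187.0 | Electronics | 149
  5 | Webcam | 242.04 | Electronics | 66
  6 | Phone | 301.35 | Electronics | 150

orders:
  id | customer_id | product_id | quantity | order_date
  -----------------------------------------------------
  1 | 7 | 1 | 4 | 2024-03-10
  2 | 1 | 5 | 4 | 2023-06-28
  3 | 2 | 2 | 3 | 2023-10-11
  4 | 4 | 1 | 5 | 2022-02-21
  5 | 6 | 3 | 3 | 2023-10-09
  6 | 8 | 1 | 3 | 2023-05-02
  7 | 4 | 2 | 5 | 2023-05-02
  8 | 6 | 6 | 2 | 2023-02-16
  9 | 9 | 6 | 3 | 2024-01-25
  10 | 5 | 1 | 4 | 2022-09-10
SELECT name, stock FROM products WHERE stock <= 106

Execution result:
name | stock
Printer | 90
Headphones | 93
Webcam | 66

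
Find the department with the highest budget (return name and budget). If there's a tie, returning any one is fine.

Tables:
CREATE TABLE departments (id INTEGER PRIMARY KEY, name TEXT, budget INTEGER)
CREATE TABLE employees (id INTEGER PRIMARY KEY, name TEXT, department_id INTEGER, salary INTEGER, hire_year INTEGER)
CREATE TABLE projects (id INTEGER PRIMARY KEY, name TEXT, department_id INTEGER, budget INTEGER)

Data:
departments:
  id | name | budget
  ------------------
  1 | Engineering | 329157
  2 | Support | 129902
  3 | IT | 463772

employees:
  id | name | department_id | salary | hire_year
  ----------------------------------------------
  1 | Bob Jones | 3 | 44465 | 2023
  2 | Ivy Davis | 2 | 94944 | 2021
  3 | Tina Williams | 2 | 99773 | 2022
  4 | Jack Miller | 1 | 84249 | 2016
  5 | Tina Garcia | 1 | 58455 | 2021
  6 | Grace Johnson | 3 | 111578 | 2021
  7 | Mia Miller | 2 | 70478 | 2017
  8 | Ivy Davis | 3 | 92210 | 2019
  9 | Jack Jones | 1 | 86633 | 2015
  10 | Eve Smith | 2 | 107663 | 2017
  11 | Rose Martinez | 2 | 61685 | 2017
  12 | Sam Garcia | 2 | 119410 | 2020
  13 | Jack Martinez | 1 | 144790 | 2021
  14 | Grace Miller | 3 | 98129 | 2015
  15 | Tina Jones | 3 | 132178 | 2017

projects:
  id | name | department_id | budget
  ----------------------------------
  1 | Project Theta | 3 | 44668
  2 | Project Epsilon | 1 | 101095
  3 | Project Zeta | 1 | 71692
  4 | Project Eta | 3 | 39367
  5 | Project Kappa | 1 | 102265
SELECT name, budget FROM departments ORDER BY budget DESC LIMIT 1

Execution result:
name | budget
IT | 463772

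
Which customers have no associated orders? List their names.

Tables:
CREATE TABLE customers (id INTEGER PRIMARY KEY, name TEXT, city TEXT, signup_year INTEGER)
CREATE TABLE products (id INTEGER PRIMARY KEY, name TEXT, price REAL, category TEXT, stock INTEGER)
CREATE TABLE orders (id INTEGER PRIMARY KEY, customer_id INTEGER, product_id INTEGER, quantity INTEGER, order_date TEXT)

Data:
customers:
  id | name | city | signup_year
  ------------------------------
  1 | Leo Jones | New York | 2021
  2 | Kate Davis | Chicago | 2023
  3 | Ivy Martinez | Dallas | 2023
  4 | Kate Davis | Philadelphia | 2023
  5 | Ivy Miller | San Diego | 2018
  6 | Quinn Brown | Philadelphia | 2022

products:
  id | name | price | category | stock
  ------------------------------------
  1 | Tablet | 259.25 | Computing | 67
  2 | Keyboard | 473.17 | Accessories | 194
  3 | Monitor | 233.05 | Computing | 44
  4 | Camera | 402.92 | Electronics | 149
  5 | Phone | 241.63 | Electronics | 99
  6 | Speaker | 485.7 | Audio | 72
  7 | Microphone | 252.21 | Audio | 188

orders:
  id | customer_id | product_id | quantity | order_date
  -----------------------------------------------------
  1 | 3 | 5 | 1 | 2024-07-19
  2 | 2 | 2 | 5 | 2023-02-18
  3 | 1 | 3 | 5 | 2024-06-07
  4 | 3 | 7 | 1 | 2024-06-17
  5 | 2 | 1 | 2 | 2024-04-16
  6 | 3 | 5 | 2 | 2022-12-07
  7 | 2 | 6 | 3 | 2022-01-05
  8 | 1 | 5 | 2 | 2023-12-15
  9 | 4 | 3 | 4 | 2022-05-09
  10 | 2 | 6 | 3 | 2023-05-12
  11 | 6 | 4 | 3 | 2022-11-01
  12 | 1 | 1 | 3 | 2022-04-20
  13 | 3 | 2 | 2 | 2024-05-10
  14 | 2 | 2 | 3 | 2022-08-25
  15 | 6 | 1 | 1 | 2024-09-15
SELECT p.name FROM customers p LEFT JOIN orders c ON c.customer_id = p.id WHERE c.id IS NULL

Execution result:
Ivy Miller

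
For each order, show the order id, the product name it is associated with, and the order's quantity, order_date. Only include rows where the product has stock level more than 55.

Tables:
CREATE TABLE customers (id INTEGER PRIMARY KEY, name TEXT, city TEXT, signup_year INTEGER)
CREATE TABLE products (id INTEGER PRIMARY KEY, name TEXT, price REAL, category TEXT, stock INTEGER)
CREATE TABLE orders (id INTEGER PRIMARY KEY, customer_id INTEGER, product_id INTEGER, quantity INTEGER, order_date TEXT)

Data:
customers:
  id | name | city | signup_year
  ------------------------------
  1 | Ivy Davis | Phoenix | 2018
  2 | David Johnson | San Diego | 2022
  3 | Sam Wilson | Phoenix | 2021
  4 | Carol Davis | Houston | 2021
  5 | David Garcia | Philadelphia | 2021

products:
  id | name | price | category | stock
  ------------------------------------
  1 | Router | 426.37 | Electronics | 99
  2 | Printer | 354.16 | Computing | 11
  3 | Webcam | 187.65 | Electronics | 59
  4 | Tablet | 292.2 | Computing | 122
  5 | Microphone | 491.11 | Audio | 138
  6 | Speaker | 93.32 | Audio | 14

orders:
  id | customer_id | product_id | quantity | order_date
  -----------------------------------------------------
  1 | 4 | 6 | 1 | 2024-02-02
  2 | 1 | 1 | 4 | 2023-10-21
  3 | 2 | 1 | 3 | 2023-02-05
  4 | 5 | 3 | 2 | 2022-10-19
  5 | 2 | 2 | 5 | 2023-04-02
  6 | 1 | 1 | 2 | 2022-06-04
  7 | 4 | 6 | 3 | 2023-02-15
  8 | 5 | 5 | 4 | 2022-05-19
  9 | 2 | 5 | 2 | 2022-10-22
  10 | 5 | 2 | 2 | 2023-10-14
SELECT c.id, p.name AS product, c.quantity, c.order_date FROM orders c JOIN products p ON c.product_id = p.id WHERE p.stock > 55

Execution result:
id | product | quantity | order_date
2 | Router | 4 | 2023-10-21
3 | Router | 3 | 2023-02-05
4 | Webcam | 2 | 2022-10-19
6 | Router | 2 | 2022-06-04
8 | Microphone | 4 | 2022-05-19
9 | Microphone | 2 | 2022-10-22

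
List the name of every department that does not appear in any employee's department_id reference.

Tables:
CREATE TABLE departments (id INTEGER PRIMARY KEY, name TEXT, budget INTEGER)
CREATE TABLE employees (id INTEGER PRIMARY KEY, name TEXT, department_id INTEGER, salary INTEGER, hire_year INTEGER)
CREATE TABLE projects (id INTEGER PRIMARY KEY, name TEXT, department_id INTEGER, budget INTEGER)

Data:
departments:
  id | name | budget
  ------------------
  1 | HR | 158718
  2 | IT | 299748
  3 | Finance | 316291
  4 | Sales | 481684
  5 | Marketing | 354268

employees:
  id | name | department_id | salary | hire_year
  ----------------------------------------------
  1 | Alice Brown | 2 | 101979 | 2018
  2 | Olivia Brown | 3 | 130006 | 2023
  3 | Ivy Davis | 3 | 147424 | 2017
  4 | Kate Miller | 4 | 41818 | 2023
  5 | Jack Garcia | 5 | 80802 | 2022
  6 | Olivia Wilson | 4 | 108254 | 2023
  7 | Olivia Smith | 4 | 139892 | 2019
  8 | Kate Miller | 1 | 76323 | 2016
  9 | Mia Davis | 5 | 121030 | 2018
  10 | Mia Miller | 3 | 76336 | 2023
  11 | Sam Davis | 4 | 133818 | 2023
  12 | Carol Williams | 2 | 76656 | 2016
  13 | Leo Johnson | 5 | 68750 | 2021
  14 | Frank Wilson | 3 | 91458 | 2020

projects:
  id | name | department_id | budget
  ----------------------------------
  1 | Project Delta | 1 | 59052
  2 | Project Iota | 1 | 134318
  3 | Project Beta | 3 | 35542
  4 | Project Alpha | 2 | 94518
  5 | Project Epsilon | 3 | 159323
SELECT p.name FROM departments p LEFT JOIN employees c ON c.department_id = p.id WHERE c.id IS NULL

Execution result:
(no rows)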